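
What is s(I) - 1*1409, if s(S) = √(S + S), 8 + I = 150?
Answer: -1409 + 2*√71 ≈ -1392.1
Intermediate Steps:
I = 142 (I = -8 + 150 = 142)
s(S) = √2*√S (s(S) = √(2*S) = √2*√S)
s(I) - 1*1409 = √2*√142 - 1*1409 = 2*√71 - 1409 = -1409 + 2*√71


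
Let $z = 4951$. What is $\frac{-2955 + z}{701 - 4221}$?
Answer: $- \frac{499}{880} \approx -0.56705$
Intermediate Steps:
$\frac{-2955 + z}{701 - 4221} = \frac{-2955 + 4951}{701 - 4221} = \frac{1996}{-3520} = 1996 \left(- \frac{1}{3520}\right) = - \frac{499}{880}$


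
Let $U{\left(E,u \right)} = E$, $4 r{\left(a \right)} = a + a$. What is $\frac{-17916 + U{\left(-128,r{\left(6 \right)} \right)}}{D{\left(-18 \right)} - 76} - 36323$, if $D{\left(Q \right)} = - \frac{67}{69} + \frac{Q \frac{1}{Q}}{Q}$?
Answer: $- \frac{88525687}{2453} \approx -36089.0$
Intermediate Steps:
$r{\left(a \right)} = \frac{a}{2}$ ($r{\left(a \right)} = \frac{a + a}{4} = \frac{2 a}{4} = \frac{a}{2}$)
$D{\left(Q \right)} = - \frac{67}{69} + \frac{1}{Q}$ ($D{\left(Q \right)} = \left(-67\right) \frac{1}{69} + 1 \frac{1}{Q} = - \frac{67}{69} + \frac{1}{Q}$)
$\frac{-17916 + U{\left(-128,r{\left(6 \right)} \right)}}{D{\left(-18 \right)} - 76} - 36323 = \frac{-17916 - 128}{\left(- \frac{67}{69} + \frac{1}{-18}\right) - 76} - 36323 = - \frac{18044}{\left(- \frac{67}{69} - \frac{1}{18}\right) - 76} - 36323 = - \frac{18044}{- \frac{425}{414} - 76} - 36323 = - \frac{18044}{- \frac{31889}{414}} - 36323 = \left(-18044\right) \left(- \frac{414}{31889}\right) - 36323 = \frac{574632}{2453} - 36323 = - \frac{88525687}{2453}$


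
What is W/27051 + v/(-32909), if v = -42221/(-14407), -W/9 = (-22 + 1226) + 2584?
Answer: -5388279966289/4275139706371 ≈ -1.2604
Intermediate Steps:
W = -34092 (W = -9*((-22 + 1226) + 2584) = -9*(1204 + 2584) = -9*3788 = -34092)
v = 42221/14407 (v = -42221*(-1/14407) = 42221/14407 ≈ 2.9306)
W/27051 + v/(-32909) = -34092/27051 + (42221/14407)/(-32909) = -34092*1/27051 + (42221/14407)*(-1/32909) = -11364/9017 - 42221/474119963 = -5388279966289/4275139706371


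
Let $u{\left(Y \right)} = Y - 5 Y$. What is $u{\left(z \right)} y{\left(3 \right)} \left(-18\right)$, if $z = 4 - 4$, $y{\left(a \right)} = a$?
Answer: $0$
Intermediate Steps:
$z = 0$ ($z = 4 - 4 = 0$)
$u{\left(Y \right)} = - 4 Y$
$u{\left(z \right)} y{\left(3 \right)} \left(-18\right) = \left(-4\right) 0 \cdot 3 \left(-18\right) = 0 \cdot 3 \left(-18\right) = 0 \left(-18\right) = 0$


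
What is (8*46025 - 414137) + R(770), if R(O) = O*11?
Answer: -37467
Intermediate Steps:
R(O) = 11*O
(8*46025 - 414137) + R(770) = (8*46025 - 414137) + 11*770 = (368200 - 414137) + 8470 = -45937 + 8470 = -37467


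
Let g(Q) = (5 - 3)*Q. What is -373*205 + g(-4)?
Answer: -76473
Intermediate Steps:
g(Q) = 2*Q
-373*205 + g(-4) = -373*205 + 2*(-4) = -76465 - 8 = -76473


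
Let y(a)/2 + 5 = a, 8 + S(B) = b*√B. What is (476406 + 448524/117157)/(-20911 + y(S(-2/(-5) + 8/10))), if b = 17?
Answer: -1947655570952070/85594236756571 - 632567124348*√30/85594236756571 ≈ -22.795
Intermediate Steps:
S(B) = -8 + 17*√B
y(a) = -10 + 2*a
(476406 + 448524/117157)/(-20911 + y(S(-2/(-5) + 8/10))) = (476406 + 448524/117157)/(-20911 + (-10 + 2*(-8 + 17*√(-2/(-5) + 8/10)))) = (476406 + 448524*(1/117157))/(-20911 + (-10 + 2*(-8 + 17*√(-2*(-⅕) + 8*(⅒))))) = (476406 + 448524/117157)/(-20911 + (-10 + 2*(-8 + 17*√(⅖ + ⅘)))) = 55814746266/(117157*(-20911 + (-10 + 2*(-8 + 17*√(6/5))))) = 55814746266/(117157*(-20911 + (-10 + 2*(-8 + 17*(√30/5))))) = 55814746266/(117157*(-20911 + (-10 + 2*(-8 + 17*√30/5)))) = 55814746266/(117157*(-20911 + (-10 + (-16 + 34*√30/5)))) = 55814746266/(117157*(-20911 + (-26 + 34*√30/5))) = 55814746266/(117157*(-20937 + 34*√30/5))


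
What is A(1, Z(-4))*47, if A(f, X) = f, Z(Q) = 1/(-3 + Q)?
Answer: 47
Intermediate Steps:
A(1, Z(-4))*47 = 1*47 = 47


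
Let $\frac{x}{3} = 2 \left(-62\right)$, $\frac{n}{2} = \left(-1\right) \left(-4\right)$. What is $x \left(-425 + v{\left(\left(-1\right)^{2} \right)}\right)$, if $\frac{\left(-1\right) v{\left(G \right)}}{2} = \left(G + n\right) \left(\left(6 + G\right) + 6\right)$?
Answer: $245148$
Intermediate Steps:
$n = 8$ ($n = 2 \left(\left(-1\right) \left(-4\right)\right) = 2 \cdot 4 = 8$)
$x = -372$ ($x = 3 \cdot 2 \left(-62\right) = 3 \left(-124\right) = -372$)
$v{\left(G \right)} = - 2 \left(8 + G\right) \left(12 + G\right)$ ($v{\left(G \right)} = - 2 \left(G + 8\right) \left(\left(6 + G\right) + 6\right) = - 2 \left(8 + G\right) \left(12 + G\right)$)
$x \left(-425 + v{\left(\left(-1\right)^{2} \right)}\right) = - 372 \left(-425 - \left(192 + 2 + 40\right)\right) = - 372 \left(-425 - \left(232 + 2\right)\right) = - 372 \left(-425 - 234\right) = \left(-372\right) \left(-659\right) = 245148$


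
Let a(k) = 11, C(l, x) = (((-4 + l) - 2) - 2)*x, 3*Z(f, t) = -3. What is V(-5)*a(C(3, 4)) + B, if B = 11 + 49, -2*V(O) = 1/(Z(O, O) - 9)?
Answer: 1211/20 ≈ 60.550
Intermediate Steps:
Z(f, t) = -1 (Z(f, t) = (⅓)*(-3) = -1)
C(l, x) = x*(-8 + l) (C(l, x) = ((-6 + l) - 2)*x = (-8 + l)*x = x*(-8 + l))
V(O) = 1/20 (V(O) = -1/(2*(-1 - 9)) = -½/(-10) = -½*(-⅒) = 1/20)
B = 60
V(-5)*a(C(3, 4)) + B = (1/20)*11 + 60 = 11/20 + 60 = 1211/20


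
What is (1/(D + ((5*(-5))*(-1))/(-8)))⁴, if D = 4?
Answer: 4096/2401 ≈ 1.7060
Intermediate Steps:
(1/(D + ((5*(-5))*(-1))/(-8)))⁴ = (1/(4 + ((5*(-5))*(-1))/(-8)))⁴ = (1/(4 - 25*(-1)*(-⅛)))⁴ = (1/(4 + 25*(-⅛)))⁴ = (1/(4 - 25/8))⁴ = (1/(7/8))⁴ = (8/7)⁴ = 4096/2401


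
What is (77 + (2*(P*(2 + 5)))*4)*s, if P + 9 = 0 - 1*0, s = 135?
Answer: -57645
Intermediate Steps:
P = -9 (P = -9 + (0 - 1*0) = -9 + (0 + 0) = -9 + 0 = -9)
(77 + (2*(P*(2 + 5)))*4)*s = (77 + (2*(-9*(2 + 5)))*4)*135 = (77 + (2*(-9*7))*4)*135 = (77 + (2*(-63))*4)*135 = (77 - 126*4)*135 = (77 - 504)*135 = -427*135 = -57645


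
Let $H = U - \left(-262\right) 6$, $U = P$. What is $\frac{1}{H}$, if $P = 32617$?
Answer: $\frac{1}{34189} \approx 2.9249 \cdot 10^{-5}$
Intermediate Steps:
$U = 32617$
$H = 34189$ ($H = 32617 - \left(-262\right) 6 = 32617 - -1572 = 32617 + 1572 = 34189$)
$\frac{1}{H} = \frac{1}{34189}$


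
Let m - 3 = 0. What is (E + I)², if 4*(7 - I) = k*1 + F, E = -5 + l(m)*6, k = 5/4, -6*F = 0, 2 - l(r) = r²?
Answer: 416025/256 ≈ 1625.1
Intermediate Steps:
m = 3 (m = 3 + 0 = 3)
l(r) = 2 - r²
F = 0 (F = -⅙*0 = 0)
k = 5/4 (k = 5*(¼) = 5/4 ≈ 1.2500)
E = -47 (E = -5 + (2 - 1*3²)*6 = -5 + (2 - 1*9)*6 = -5 + (2 - 9)*6 = -5 - 7*6 = -5 - 42 = -47)
I = 107/16 (I = 7 - ((5/4)*1 + 0)/4 = 7 - (5/4 + 0)/4 = 7 - ¼*5/4 = 7 - 5/16 = 107/16 ≈ 6.6875)
(E + I)² = (-47 + 107/16)² = (-645/16)² = 416025/256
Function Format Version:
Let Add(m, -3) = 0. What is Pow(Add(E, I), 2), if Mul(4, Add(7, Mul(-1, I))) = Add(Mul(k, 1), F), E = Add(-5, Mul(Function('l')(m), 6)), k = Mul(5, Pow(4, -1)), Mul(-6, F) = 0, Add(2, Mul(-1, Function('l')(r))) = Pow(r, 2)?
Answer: Rational(416025, 256) ≈ 1625.1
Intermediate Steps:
m = 3 (m = Add(3, 0) = 3)
Function('l')(r) = Add(2, Mul(-1, Pow(r, 2)))
F = 0 (F = Mul(Rational(-1, 6), 0) = 0)
k = Rational(5, 4) (k = Mul(5, Rational(1, 4)) = Rational(5, 4) ≈ 1.2500)
E = -47 (E = Add(-5, Mul(Add(2, Mul(-1, Pow(3, 2))), 6)) = Add(-5, Mul(Add(2, Mul(-1, 9)), 6)) = Add(-5, Mul(Add(2, -9), 6)) = Add(-5, Mul(-7, 6)) = Add(-5, -42) = -47)
I = Rational(107, 16) (I = Add(7, Mul(Rational(-1, 4), Add(Mul(Rational(5, 4), 1), 0))) = Add(7, Mul(Rational(-1, 4), Add(Rational(5, 4), 0))) = Add(7, Mul(Rational(-1, 4), Rational(5, 4))) = Add(7, Rational(-5, 16)) = Rational(107, 16) ≈ 6.6875)
Pow(Add(E, I), 2) = Pow(Add(-47, Rational(107, 16)), 2) = Pow(Rational(-645, 16), 2) = Rational(416025, 256)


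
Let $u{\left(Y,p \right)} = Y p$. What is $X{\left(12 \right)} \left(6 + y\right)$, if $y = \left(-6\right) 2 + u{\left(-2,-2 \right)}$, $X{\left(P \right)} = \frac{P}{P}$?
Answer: $-2$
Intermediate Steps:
$X{\left(P \right)} = 1$
$y = -8$ ($y = \left(-6\right) 2 - -4 = -12 + 4 = -8$)
$X{\left(12 \right)} \left(6 + y\right) = 1 \left(6 - 8\right) = 1 \left(-2\right) = -2$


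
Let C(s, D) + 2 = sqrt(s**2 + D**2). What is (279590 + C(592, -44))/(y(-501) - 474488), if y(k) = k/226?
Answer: -63186888/107234789 - 4520*sqrt(881)/107234789 ≈ -0.59049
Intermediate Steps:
y(k) = k/226 (y(k) = k*(1/226) = k/226)
C(s, D) = -2 + sqrt(D**2 + s**2) (C(s, D) = -2 + sqrt(s**2 + D**2) = -2 + sqrt(D**2 + s**2))
(279590 + C(592, -44))/(y(-501) - 474488) = (279590 + (-2 + sqrt((-44)**2 + 592**2)))/((1/226)*(-501) - 474488) = (279590 + (-2 + sqrt(1936 + 350464)))/(-501/226 - 474488) = (279590 + (-2 + sqrt(352400)))/(-107234789/226) = (279590 + (-2 + 20*sqrt(881)))*(-226/107234789) = (279588 + 20*sqrt(881))*(-226/107234789) = -63186888/107234789 - 4520*sqrt(881)/107234789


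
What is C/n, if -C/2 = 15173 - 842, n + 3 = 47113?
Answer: -14331/23555 ≈ -0.60841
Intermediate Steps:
n = 47110 (n = -3 + 47113 = 47110)
C = -28662 (C = -2*(15173 - 842) = -2*14331 = -28662)
C/n = -28662/47110 = -28662*1/47110 = -14331/23555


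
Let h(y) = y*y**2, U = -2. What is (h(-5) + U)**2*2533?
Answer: 40854757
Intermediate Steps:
h(y) = y**3
(h(-5) + U)**2*2533 = ((-5)**3 - 2)**2*2533 = (-125 - 2)**2*2533 = (-127)**2*2533 = 16129*2533 = 40854757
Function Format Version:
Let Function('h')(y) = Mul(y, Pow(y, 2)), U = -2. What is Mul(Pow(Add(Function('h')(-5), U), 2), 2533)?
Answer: 40854757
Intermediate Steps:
Function('h')(y) = Pow(y, 3)
Mul(Pow(Add(Function('h')(-5), U), 2), 2533) = Mul(Pow(Add(Pow(-5, 3), -2), 2), 2533) = Mul(Pow(Add(-125, -2), 2), 2533) = Mul(Pow(-127, 2), 2533) = Mul(16129, 2533) = 40854757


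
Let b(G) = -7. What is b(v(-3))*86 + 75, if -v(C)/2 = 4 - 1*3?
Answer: -527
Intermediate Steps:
v(C) = -2 (v(C) = -2*(4 - 1*3) = -2*(4 - 3) = -2*1 = -2)
b(v(-3))*86 + 75 = -7*86 + 75 = -602 + 75 = -527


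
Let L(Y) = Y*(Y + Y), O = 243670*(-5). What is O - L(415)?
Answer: -1562800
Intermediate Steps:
O = -1218350
L(Y) = 2*Y² (L(Y) = Y*(2*Y) = 2*Y²)
O - L(415) = -1218350 - 2*415² = -1218350 - 2*172225 = -1218350 - 1*344450 = -1218350 - 344450 = -1562800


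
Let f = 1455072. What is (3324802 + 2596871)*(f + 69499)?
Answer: 9028010927283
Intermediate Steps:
(3324802 + 2596871)*(f + 69499) = (3324802 + 2596871)*(1455072 + 69499) = 5921673*1524571 = 9028010927283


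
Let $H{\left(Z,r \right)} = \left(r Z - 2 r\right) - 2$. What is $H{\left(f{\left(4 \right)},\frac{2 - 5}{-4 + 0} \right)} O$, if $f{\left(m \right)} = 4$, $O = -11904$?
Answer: $5952$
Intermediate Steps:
$H{\left(Z,r \right)} = -2 - 2 r + Z r$ ($H{\left(Z,r \right)} = \left(Z r - 2 r\right) - 2 = \left(- 2 r + Z r\right) - 2 = -2 - 2 r + Z r$)
$H{\left(f{\left(4 \right)},\frac{2 - 5}{-4 + 0} \right)} O = \left(-2 - 2 \frac{2 - 5}{-4 + 0} + 4 \frac{2 - 5}{-4 + 0}\right) \left(-11904\right) = \left(-2 - 2 \left(- \frac{3}{-4}\right) + 4 \left(- \frac{3}{-4}\right)\right) \left(-11904\right) = \left(-2 - 2 \left(\left(-3\right) \left(- \frac{1}{4}\right)\right) + 4 \left(\left(-3\right) \left(- \frac{1}{4}\right)\right)\right) \left(-11904\right) = \left(-2 - \frac{3}{2} + 4 \cdot \frac{3}{4}\right) \left(-11904\right) = \left(-2 - \frac{3}{2} + 3\right) \left(-11904\right) = \left(- \frac{1}{2}\right) \left(-11904\right) = 5952$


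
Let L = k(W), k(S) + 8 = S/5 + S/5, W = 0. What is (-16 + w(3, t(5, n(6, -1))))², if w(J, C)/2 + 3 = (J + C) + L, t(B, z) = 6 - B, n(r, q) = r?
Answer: 900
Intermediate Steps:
k(S) = -8 + 2*S/5 (k(S) = -8 + (S/5 + S/5) = -8 + 2*S/5)
L = -8 (L = -8 + (⅖)*0 = -8 + 0 = -8)
w(J, C) = -22 + 2*C + 2*J (w(J, C) = -6 + 2*((J + C) - 8) = -6 + 2*((C + J) - 8) = -6 + 2*(-8 + C + J) = -6 + (-16 + 2*C + 2*J) = -22 + 2*C + 2*J)
(-16 + w(3, t(5, n(6, -1))))² = (-16 + (-22 + 2*(6 - 1*5) + 2*3))² = (-16 + (-22 + 2*(6 - 5) + 6))² = (-16 + (-22 + 2*1 + 6))² = (-16 + (-22 + 2 + 6))² = (-16 - 14)² = (-30)² = 900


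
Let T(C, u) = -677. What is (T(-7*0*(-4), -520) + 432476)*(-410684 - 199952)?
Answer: -263672014164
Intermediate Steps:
(T(-7*0*(-4), -520) + 432476)*(-410684 - 199952) = (-677 + 432476)*(-410684 - 199952) = 431799*(-610636) = -263672014164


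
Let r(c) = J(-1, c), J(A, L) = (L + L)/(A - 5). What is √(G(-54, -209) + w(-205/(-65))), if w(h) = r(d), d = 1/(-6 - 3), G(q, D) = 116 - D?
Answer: 2*√6582/9 ≈ 18.029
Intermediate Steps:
J(A, L) = 2*L/(-5 + A) (J(A, L) = (2*L)/(-5 + A) = 2*L/(-5 + A))
d = -⅑ (d = 1/(-9) = -⅑ ≈ -0.11111)
r(c) = -c/3 (r(c) = 2*c/(-5 - 1) = 2*c/(-6) = 2*c*(-⅙) = -c/3)
w(h) = 1/27 (w(h) = -⅓*(-⅑) = 1/27)
√(G(-54, -209) + w(-205/(-65))) = √((116 - 1*(-209)) + 1/27) = √((116 + 209) + 1/27) = √(325 + 1/27) = √(8776/27) = 2*√6582/9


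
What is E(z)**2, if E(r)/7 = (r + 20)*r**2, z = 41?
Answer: 515218177369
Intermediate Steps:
E(r) = 7*r**2*(20 + r) (E(r) = 7*((r + 20)*r**2) = 7*((20 + r)*r**2) = 7*(r**2*(20 + r)) = 7*r**2*(20 + r))
E(z)**2 = (7*41**2*(20 + 41))**2 = (7*1681*61)**2 = 717787**2 = 515218177369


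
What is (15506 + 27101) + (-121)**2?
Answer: 57248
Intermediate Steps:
(15506 + 27101) + (-121)**2 = 42607 + 14641 = 57248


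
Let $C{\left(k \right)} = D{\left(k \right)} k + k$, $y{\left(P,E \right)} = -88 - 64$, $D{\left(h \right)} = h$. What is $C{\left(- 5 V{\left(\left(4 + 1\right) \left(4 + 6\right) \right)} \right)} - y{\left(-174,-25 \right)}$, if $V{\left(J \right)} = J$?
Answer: $62402$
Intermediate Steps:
$y{\left(P,E \right)} = -152$ ($y{\left(P,E \right)} = -88 - 64 = -152$)
$C{\left(k \right)} = k + k^{2}$ ($C{\left(k \right)} = k k + k = k^{2} + k = k + k^{2}$)
$C{\left(- 5 V{\left(\left(4 + 1\right) \left(4 + 6\right) \right)} \right)} - y{\left(-174,-25 \right)} = - 5 \left(4 + 1\right) \left(4 + 6\right) \left(1 - 5 \left(4 + 1\right) \left(4 + 6\right)\right) - -152 = - 5 \cdot 5 \cdot 10 \left(1 - 5 \cdot 5 \cdot 10\right) + 152 = \left(-5\right) 50 \left(1 - 250\right) + 152 = - 250 \left(1 - 250\right) + 152 = \left(-250\right) \left(-249\right) + 152 = 62250 + 152 = 62402$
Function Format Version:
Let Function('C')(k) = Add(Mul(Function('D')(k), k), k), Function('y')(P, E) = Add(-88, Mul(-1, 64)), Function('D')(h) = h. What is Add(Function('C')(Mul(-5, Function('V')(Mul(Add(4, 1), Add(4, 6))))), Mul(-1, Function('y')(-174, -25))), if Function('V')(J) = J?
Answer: 62402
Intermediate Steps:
Function('y')(P, E) = -152 (Function('y')(P, E) = Add(-88, -64) = -152)
Function('C')(k) = Add(k, Pow(k, 2)) (Function('C')(k) = Add(Mul(k, k), k) = Add(Pow(k, 2), k) = Add(k, Pow(k, 2)))
Add(Function('C')(Mul(-5, Function('V')(Mul(Add(4, 1), Add(4, 6))))), Mul(-1, Function('y')(-174, -25))) = Add(Mul(Mul(-5, Mul(Add(4, 1), Add(4, 6))), Add(1, Mul(-5, Mul(Add(4, 1), Add(4, 6))))), Mul(-1, -152)) = Add(Mul(Mul(-5, Mul(5, 10)), Add(1, Mul(-5, Mul(5, 10)))), 152) = Add(Mul(Mul(-5, 50), Add(1, Mul(-5, 50))), 152) = Add(Mul(-250, Add(1, -250)), 152) = Add(Mul(-250, -249), 152) = Add(62250, 152) = 62402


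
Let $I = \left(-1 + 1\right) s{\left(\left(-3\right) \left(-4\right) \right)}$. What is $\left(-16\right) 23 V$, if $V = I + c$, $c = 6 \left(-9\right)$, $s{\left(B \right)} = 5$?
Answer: $19872$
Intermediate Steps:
$I = 0$ ($I = \left(-1 + 1\right) 5 = 0 \cdot 5 = 0$)
$c = -54$
$V = -54$ ($V = 0 - 54 = -54$)
$\left(-16\right) 23 V = \left(-16\right) 23 \left(-54\right) = \left(-368\right) \left(-54\right) = 19872$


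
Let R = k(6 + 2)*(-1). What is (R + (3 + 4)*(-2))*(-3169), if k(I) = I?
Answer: 69718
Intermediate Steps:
R = -8 (R = (6 + 2)*(-1) = 8*(-1) = -8)
(R + (3 + 4)*(-2))*(-3169) = (-8 + (3 + 4)*(-2))*(-3169) = (-8 + 7*(-2))*(-3169) = (-8 - 14)*(-3169) = -22*(-3169) = 69718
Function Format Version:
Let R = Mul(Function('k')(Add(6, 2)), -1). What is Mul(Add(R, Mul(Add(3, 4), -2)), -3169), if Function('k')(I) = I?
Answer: 69718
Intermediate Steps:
R = -8 (R = Mul(Add(6, 2), -1) = Mul(8, -1) = -8)
Mul(Add(R, Mul(Add(3, 4), -2)), -3169) = Mul(Add(-8, Mul(Add(3, 4), -2)), -3169) = Mul(Add(-8, Mul(7, -2)), -3169) = Mul(Add(-8, -14), -3169) = Mul(-22, -3169) = 69718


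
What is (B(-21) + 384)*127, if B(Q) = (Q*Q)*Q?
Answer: -1127379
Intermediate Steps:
B(Q) = Q**3 (B(Q) = Q**2*Q = Q**3)
(B(-21) + 384)*127 = ((-21)**3 + 384)*127 = (-9261 + 384)*127 = -8877*127 = -1127379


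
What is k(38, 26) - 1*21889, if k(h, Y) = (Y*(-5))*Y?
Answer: -25269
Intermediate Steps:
k(h, Y) = -5*Y² (k(h, Y) = (-5*Y)*Y = -5*Y²)
k(38, 26) - 1*21889 = -5*26² - 1*21889 = -5*676 - 21889 = -3380 - 21889 = -25269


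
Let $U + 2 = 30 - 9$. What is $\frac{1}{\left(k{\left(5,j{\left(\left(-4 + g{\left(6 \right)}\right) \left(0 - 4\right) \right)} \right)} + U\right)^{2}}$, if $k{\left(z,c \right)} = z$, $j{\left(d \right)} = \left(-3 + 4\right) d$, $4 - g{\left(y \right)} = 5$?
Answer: $\frac{1}{576} \approx 0.0017361$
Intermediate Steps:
$g{\left(y \right)} = -1$ ($g{\left(y \right)} = 4 - 5 = -1$)
$j{\left(d \right)} = d$ ($j{\left(d \right)} = 1 d = d$)
$U = 19$ ($U = -2 + \left(30 - 9\right) = -2 + 21 = 19$)
$\frac{1}{\left(k{\left(5,j{\left(\left(-4 + g{\left(6 \right)}\right) \left(0 - 4\right) \right)} \right)} + U\right)^{2}} = \frac{1}{\left(5 + 19\right)^{2}} = \frac{1}{24^{2}} = \frac{1}{576}$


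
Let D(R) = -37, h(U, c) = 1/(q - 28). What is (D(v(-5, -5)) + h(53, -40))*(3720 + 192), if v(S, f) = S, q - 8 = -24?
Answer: -1593162/11 ≈ -1.4483e+5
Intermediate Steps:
q = -16 (q = 8 - 24 = -16)
h(U, c) = -1/44 (h(U, c) = 1/(-16 - 28) = 1/(-44) = -1/44)
(D(v(-5, -5)) + h(53, -40))*(3720 + 192) = (-37 - 1/44)*(3720 + 192) = -1629/44*3912 = -1593162/11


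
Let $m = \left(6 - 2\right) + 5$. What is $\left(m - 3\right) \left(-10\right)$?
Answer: $-60$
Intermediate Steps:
$m = 9$ ($m = 4 + 5 = 9$)
$\left(m - 3\right) \left(-10\right) = \left(9 - 3\right) \left(-10\right) = 6 \left(-10\right) = -60$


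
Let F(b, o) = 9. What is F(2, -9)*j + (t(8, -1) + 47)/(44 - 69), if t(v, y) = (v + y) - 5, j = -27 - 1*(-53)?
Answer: 5801/25 ≈ 232.04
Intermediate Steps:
j = 26 (j = -27 + 53 = 26)
t(v, y) = -5 + v + y
F(2, -9)*j + (t(8, -1) + 47)/(44 - 69) = 9*26 + ((-5 + 8 - 1) + 47)/(44 - 69) = 234 + (2 + 47)/(-25) = 234 + 49*(-1/25) = 234 - 49/25 = 5801/25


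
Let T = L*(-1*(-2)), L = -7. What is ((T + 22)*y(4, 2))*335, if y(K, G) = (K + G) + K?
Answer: 26800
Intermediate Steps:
y(K, G) = G + 2*K (y(K, G) = (G + K) + K = G + 2*K)
T = -14 (T = -(-7)*(-2) = -7*2 = -14)
((T + 22)*y(4, 2))*335 = ((-14 + 22)*(2 + 2*4))*335 = (8*(2 + 8))*335 = (8*10)*335 = 80*335 = 26800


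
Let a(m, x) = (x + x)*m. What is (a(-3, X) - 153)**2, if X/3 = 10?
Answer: 110889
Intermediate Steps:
X = 30 (X = 3*10 = 30)
a(m, x) = 2*m*x (a(m, x) = (2*x)*m = 2*m*x)
(a(-3, X) - 153)**2 = (2*(-3)*30 - 153)**2 = (-180 - 153)**2 = (-333)**2 = 110889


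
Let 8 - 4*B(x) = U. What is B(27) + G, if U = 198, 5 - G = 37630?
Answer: -75345/2 ≈ -37673.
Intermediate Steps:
G = -37625 (G = 5 - 1*37630 = 5 - 37630 = -37625)
B(x) = -95/2 (B(x) = 2 - 1/4*198 = 2 - 99/2 = -95/2)
B(27) + G = -95/2 - 37625 = -75345/2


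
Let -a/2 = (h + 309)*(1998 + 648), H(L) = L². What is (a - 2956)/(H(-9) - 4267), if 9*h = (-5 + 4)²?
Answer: 819386/2093 ≈ 391.49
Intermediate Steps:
h = ⅑ (h = (-5 + 4)²/9 = (⅑)*(-1)² = (⅑)*1 = ⅑ ≈ 0.11111)
a = -1635816 (a = -2*(⅑ + 309)*(1998 + 648) = -5564*2646/9 = -2*817908 = -1635816)
(a - 2956)/(H(-9) - 4267) = (-1635816 - 2956)/((-9)² - 4267) = -1638772/(81 - 4267) = -1638772/(-4186) = -1638772*(-1/4186) = 819386/2093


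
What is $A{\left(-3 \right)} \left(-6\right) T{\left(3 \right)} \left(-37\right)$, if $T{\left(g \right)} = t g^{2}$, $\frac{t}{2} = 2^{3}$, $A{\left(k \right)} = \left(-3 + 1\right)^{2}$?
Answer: $127872$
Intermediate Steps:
$A{\left(k \right)} = 4$ ($A{\left(k \right)} = \left(-2\right)^{2} = 4$)
$t = 16$ ($t = 2 \cdot 2^{3} = 2 \cdot 8 = 16$)
$T{\left(g \right)} = 16 g^{2}$
$A{\left(-3 \right)} \left(-6\right) T{\left(3 \right)} \left(-37\right) = 4 \left(-6\right) 16 \cdot 3^{2} \left(-37\right) = - 24 \cdot 16 \cdot 9 \left(-37\right) = \left(-24\right) 144 \left(-37\right) = \left(-3456\right) \left(-37\right) = 127872$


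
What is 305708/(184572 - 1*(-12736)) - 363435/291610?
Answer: 871943845/2876849294 ≈ 0.30309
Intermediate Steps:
305708/(184572 - 1*(-12736)) - 363435/291610 = 305708/(184572 + 12736) - 363435*1/291610 = 305708/197308 - 72687/58322 = 305708*(1/197308) - 72687/58322 = 76427/49327 - 72687/58322 = 871943845/2876849294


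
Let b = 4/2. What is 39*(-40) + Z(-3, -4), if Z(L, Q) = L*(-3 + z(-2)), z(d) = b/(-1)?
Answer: -1545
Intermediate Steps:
b = 2 (b = 4*(1/2) = 2)
z(d) = -2 (z(d) = 2/(-1) = 2*(-1) = -2)
Z(L, Q) = -5*L (Z(L, Q) = L*(-3 - 2) = L*(-5) = -5*L)
39*(-40) + Z(-3, -4) = 39*(-40) - 5*(-3) = -1560 + 15 = -1545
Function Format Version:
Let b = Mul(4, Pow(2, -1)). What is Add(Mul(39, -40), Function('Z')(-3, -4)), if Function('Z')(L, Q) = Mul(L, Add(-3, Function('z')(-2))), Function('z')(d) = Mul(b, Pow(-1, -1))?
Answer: -1545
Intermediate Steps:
b = 2 (b = Mul(4, Rational(1, 2)) = 2)
Function('z')(d) = -2 (Function('z')(d) = Mul(2, Pow(-1, -1)) = Mul(2, -1) = -2)
Function('Z')(L, Q) = Mul(-5, L) (Function('Z')(L, Q) = Mul(L, Add(-3, -2)) = Mul(L, -5) = Mul(-5, L))
Add(Mul(39, -40), Function('Z')(-3, -4)) = Add(Mul(39, -40), Mul(-5, -3)) = Add(-1560, 15) = -1545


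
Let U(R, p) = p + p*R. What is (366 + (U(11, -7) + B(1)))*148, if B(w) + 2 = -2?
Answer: 41144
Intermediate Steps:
U(R, p) = p + R*p
B(w) = -4 (B(w) = -2 - 2 = -4)
(366 + (U(11, -7) + B(1)))*148 = (366 + (-7*(1 + 11) - 4))*148 = (366 + (-7*12 - 4))*148 = (366 + (-84 - 4))*148 = (366 - 88)*148 = 278*148 = 41144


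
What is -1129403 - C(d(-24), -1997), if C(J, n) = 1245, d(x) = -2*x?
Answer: -1130648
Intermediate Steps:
-1129403 - C(d(-24), -1997) = -1129403 - 1*1245 = -1129403 - 1245 = -1130648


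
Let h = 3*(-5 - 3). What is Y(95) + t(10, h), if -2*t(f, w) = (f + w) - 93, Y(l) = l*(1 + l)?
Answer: 18347/2 ≈ 9173.5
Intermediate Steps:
h = -24 (h = 3*(-8) = -24)
t(f, w) = 93/2 - f/2 - w/2 (t(f, w) = -((f + w) - 93)/2 = -(-93 + f + w)/2 = 93/2 - f/2 - w/2)
Y(95) + t(10, h) = 95*(1 + 95) + (93/2 - ½*10 - ½*(-24)) = 95*96 + (93/2 - 5 + 12) = 9120 + 107/2 = 18347/2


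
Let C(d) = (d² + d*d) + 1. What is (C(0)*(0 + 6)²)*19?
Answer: 684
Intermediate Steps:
C(d) = 1 + 2*d² (C(d) = (d² + d²) + 1 = 2*d² + 1 = 1 + 2*d²)
(C(0)*(0 + 6)²)*19 = ((1 + 2*0²)*(0 + 6)²)*19 = ((1 + 2*0)*6²)*19 = ((1 + 0)*36)*19 = (1*36)*19 = 36*19 = 684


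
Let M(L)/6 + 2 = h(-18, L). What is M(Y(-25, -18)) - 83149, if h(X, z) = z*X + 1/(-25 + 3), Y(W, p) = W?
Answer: -885074/11 ≈ -80461.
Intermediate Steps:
h(X, z) = -1/22 + X*z (h(X, z) = X*z + 1/(-22) = X*z - 1/22 = -1/22 + X*z)
M(L) = -135/11 - 108*L (M(L) = -12 + 6*(-1/22 - 18*L) = -12 + (-3/11 - 108*L) = -135/11 - 108*L)
M(Y(-25, -18)) - 83149 = (-135/11 - 108*(-25)) - 83149 = (-135/11 + 2700) - 83149 = 29565/11 - 83149 = -885074/11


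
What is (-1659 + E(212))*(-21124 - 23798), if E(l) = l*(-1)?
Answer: 84049062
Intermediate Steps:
E(l) = -l
(-1659 + E(212))*(-21124 - 23798) = (-1659 - 1*212)*(-21124 - 23798) = (-1659 - 212)*(-44922) = -1871*(-44922) = 84049062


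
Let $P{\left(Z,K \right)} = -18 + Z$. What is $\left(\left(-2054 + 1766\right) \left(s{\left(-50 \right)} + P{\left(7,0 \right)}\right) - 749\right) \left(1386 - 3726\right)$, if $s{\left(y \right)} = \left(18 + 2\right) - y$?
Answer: $41513940$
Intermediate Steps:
$s{\left(y \right)} = 20 - y$
$\left(\left(-2054 + 1766\right) \left(s{\left(-50 \right)} + P{\left(7,0 \right)}\right) - 749\right) \left(1386 - 3726\right) = \left(\left(-2054 + 1766\right) \left(\left(20 - -50\right) + \left(-18 + 7\right)\right) - 749\right) \left(1386 - 3726\right) = \left(- 288 \left(\left(20 + 50\right) - 11\right) - 749\right) \left(-2340\right) = \left(- 288 \left(70 - 11\right) - 749\right) \left(-2340\right) = \left(\left(-288\right) 59 - 749\right) \left(-2340\right) = \left(-16992 - 749\right) \left(-2340\right) = \left(-17741\right) \left(-2340\right) = 41513940$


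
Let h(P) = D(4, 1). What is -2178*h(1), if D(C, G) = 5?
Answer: -10890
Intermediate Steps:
h(P) = 5
-2178*h(1) = -2178*5 = -10890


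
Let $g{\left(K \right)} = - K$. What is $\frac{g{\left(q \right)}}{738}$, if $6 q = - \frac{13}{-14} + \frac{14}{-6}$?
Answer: $\frac{59}{185976} \approx 0.00031725$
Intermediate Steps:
$q = - \frac{59}{252}$ ($q = \frac{- \frac{13}{-14} + \frac{14}{-6}}{6} = \frac{\left(-13\right) \left(- \frac{1}{14}\right) + 14 \left(- \frac{1}{6}\right)}{6} = \frac{\frac{13}{14} - \frac{7}{3}}{6} = \frac{1}{6} \left(- \frac{59}{42}\right) = - \frac{59}{252} \approx -0.23413$)
$\frac{g{\left(q \right)}}{738} = \frac{\left(-1\right) \left(- \frac{59}{252}\right)}{738} = \frac{59}{252} \cdot \frac{1}{738} = \frac{59}{185976}$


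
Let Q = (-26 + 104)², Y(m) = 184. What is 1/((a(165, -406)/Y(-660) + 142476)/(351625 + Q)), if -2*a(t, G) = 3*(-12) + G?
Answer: 5983496/2383255 ≈ 2.5106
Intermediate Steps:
Q = 6084 (Q = 78² = 6084)
a(t, G) = 18 - G/2 (a(t, G) = -(3*(-12) + G)/2 = -(-36 + G)/2 = 18 - G/2)
1/((a(165, -406)/Y(-660) + 142476)/(351625 + Q)) = 1/(((18 - ½*(-406))/184 + 142476)/(351625 + 6084)) = 1/(((18 + 203)*(1/184) + 142476)/357709) = 1/((221*(1/184) + 142476)*(1/357709)) = 1/((221/184 + 142476)*(1/357709)) = 1/((26215805/184)*(1/357709)) = 1/(2383255/5983496) = 5983496/2383255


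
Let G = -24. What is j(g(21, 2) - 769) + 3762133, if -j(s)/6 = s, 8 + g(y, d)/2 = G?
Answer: 3767131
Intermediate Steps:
g(y, d) = -64 (g(y, d) = -16 + 2*(-24) = -16 - 48 = -64)
j(s) = -6*s
j(g(21, 2) - 769) + 3762133 = -6*(-64 - 769) + 3762133 = -6*(-833) + 3762133 = 4998 + 3762133 = 3767131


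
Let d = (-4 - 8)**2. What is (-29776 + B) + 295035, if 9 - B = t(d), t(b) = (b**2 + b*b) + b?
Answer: 223652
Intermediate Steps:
d = 144 (d = (-12)**2 = 144)
t(b) = b + 2*b**2 (t(b) = (b**2 + b**2) + b = 2*b**2 + b = b + 2*b**2)
B = -41607 (B = 9 - 144*(1 + 2*144) = 9 - 144*(1 + 288) = 9 - 144*289 = 9 - 1*41616 = 9 - 41616 = -41607)
(-29776 + B) + 295035 = (-29776 - 41607) + 295035 = -71383 + 295035 = 223652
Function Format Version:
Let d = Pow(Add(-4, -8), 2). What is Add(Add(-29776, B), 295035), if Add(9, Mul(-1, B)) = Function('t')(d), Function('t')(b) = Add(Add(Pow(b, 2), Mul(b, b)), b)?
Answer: 223652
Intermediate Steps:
d = 144 (d = Pow(-12, 2) = 144)
Function('t')(b) = Add(b, Mul(2, Pow(b, 2))) (Function('t')(b) = Add(Add(Pow(b, 2), Pow(b, 2)), b) = Add(Mul(2, Pow(b, 2)), b) = Add(b, Mul(2, Pow(b, 2))))
B = -41607 (B = Add(9, Mul(-1, Mul(144, Add(1, Mul(2, 144))))) = Add(9, Mul(-1, Mul(144, Add(1, 288)))) = Add(9, Mul(-1, Mul(144, 289))) = Add(9, Mul(-1, 41616)) = Add(9, -41616) = -41607)
Add(Add(-29776, B), 295035) = Add(Add(-29776, -41607), 295035) = Add(-71383, 295035) = 223652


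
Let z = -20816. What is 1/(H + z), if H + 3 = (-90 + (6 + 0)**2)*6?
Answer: -1/21143 ≈ -4.7297e-5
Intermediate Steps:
H = -327 (H = -3 + (-90 + (6 + 0)**2)*6 = -3 + (-90 + 6**2)*6 = -3 + (-90 + 36)*6 = -3 - 54*6 = -3 - 324 = -327)
1/(H + z) = 1/(-327 - 20816) = 1/(-21143) = -1/21143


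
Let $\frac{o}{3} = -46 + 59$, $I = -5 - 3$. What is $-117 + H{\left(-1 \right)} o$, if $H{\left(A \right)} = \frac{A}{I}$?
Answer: $- \frac{897}{8} \approx -112.13$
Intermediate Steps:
$I = -8$
$o = 39$ ($o = 3 \left(-46 + 59\right) = 3 \cdot 13 = 39$)
$H{\left(A \right)} = - \frac{A}{8}$ ($H{\left(A \right)} = \frac{A}{-8} = A \left(- \frac{1}{8}\right) = - \frac{A}{8}$)
$-117 + H{\left(-1 \right)} o = -117 + \left(- \frac{1}{8}\right) \left(-1\right) 39 = -117 + \frac{1}{8} \cdot 39 = -117 + \frac{39}{8} = - \frac{897}{8}$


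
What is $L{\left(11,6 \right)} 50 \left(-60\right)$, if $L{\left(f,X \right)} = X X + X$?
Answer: $-126000$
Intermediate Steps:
$L{\left(f,X \right)} = X + X^{2}$ ($L{\left(f,X \right)} = X^{2} + X = X + X^{2}$)
$L{\left(11,6 \right)} 50 \left(-60\right) = 6 \left(1 + 6\right) 50 \left(-60\right) = 6 \cdot 7 \cdot 50 \left(-60\right) = 42 \cdot 50 \left(-60\right) = 2100 \left(-60\right) = -126000$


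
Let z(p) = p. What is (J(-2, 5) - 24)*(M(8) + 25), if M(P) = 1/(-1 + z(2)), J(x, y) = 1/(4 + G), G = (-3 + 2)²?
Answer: -3094/5 ≈ -618.80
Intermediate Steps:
G = 1 (G = (-1)² = 1)
J(x, y) = ⅕ (J(x, y) = 1/(4 + 1) = 1/5 = ⅕)
M(P) = 1 (M(P) = 1/(-1 + 2) = 1/1 = 1)
(J(-2, 5) - 24)*(M(8) + 25) = (⅕ - 24)*(1 + 25) = -119/5*26 = -3094/5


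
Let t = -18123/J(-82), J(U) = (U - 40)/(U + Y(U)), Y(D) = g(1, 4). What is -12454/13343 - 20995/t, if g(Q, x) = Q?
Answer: 15894615568/19587030309 ≈ 0.81149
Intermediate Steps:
Y(D) = 1
J(U) = (-40 + U)/(1 + U) (J(U) = (U - 40)/(U + 1) = (-40 + U)/(1 + U))
t = -1467963/122 (t = -18123*(1 - 82)/(-40 - 82) = -18123/(-122/(-81)) = -18123/((-1/81*(-122))) = -18123/122/81 = -18123*81/122 = -1467963/122 ≈ -12032.)
-12454/13343 - 20995/t = -12454/13343 - 20995/(-1467963/122) = -12454*1/13343 - 20995*(-122/1467963) = -12454/13343 + 2561390/1467963 = 15894615568/19587030309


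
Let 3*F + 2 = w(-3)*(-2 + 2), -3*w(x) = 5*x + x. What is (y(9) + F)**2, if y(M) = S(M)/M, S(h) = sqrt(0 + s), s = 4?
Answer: 16/81 ≈ 0.19753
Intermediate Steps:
w(x) = -2*x (w(x) = -(5*x + x)/3 = -2*x)
F = -2/3 (F = -2/3 + ((-2*(-3))*(-2 + 2))/3 = -2/3 + (6*0)/3 = -2/3 + (1/3)*0 = -2/3 + 0 = -2/3 ≈ -0.66667)
S(h) = 2 (S(h) = sqrt(0 + 4) = sqrt(4) = 2)
y(M) = 2/M
(y(9) + F)**2 = (2/9 - 2/3)**2 = (-4/9)**2 = 16/81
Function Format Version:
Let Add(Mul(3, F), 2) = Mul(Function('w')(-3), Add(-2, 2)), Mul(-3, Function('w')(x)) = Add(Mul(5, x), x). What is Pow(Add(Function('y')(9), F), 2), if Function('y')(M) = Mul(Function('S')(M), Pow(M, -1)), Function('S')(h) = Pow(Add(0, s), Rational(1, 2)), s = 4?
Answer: Rational(16, 81) ≈ 0.19753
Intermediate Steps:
Function('w')(x) = Mul(-2, x) (Function('w')(x) = Mul(Rational(-1, 3), Add(Mul(5, x), x)) = Mul(Rational(-1, 3), Mul(6, x)) = Mul(-2, x))
F = Rational(-2, 3) (F = Add(Rational(-2, 3), Mul(Rational(1, 3), Mul(Mul(-2, -3), Add(-2, 2)))) = Add(Rational(-2, 3), Mul(Rational(1, 3), Mul(6, 0))) = Add(Rational(-2, 3), Mul(Rational(1, 3), 0)) = Add(Rational(-2, 3), 0) = Rational(-2, 3) ≈ -0.66667)
Function('S')(h) = 2 (Function('S')(h) = Pow(Add(0, 4), Rational(1, 2)) = Pow(4, Rational(1, 2)) = 2)
Function('y')(M) = Mul(2, Pow(M, -1))
Pow(Add(Function('y')(9), F), 2) = Pow(Add(Mul(2, Pow(9, -1)), Rational(-2, 3)), 2) = Pow(Add(Mul(2, Rational(1, 9)), Rational(-2, 3)), 2) = Pow(Add(Rational(2, 9), Rational(-2, 3)), 2) = Pow(Rational(-4, 9), 2) = Rational(16, 81)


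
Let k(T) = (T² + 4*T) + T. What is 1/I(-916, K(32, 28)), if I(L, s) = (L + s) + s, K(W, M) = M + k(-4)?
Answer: -1/868 ≈ -0.0011521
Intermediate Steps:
k(T) = T² + 5*T
K(W, M) = -4 + M (K(W, M) = M - 4*(5 - 4) = M - 4*1 = M - 4 = -4 + M)
I(L, s) = L + 2*s
1/I(-916, K(32, 28)) = 1/(-916 + 2*(-4 + 28)) = 1/(-916 + 2*24) = 1/(-916 + 48) = 1/(-868) = -1/868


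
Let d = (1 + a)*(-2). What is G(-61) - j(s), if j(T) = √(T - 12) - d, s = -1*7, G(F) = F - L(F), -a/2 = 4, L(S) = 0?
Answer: -47 - I*√19 ≈ -47.0 - 4.3589*I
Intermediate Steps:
a = -8 (a = -2*4 = -8)
G(F) = F (G(F) = F - 1*0 = F + 0 = F)
s = -7
d = 14 (d = (1 - 8)*(-2) = -7*(-2) = 14)
j(T) = -14 + √(-12 + T) (j(T) = √(T - 12) - 1*14 = √(-12 + T) - 14 = -14 + √(-12 + T))
G(-61) - j(s) = -61 - (-14 + √(-12 - 7)) = -61 - (-14 + √(-19)) = -61 - (-14 + I*√19) = -61 + (14 - I*√19) = -47 - I*√19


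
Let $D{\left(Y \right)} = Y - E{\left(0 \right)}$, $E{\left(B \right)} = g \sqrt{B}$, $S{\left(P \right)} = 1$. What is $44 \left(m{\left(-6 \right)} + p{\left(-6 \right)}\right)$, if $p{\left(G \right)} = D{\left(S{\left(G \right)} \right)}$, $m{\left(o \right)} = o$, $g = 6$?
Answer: $-220$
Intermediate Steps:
$E{\left(B \right)} = 6 \sqrt{B}$
$D{\left(Y \right)} = Y$ ($D{\left(Y \right)} = Y - 6 \sqrt{0} = Y - 6 \cdot 0 = Y - 0 = Y + 0 = Y$)
$p{\left(G \right)} = 1$
$44 \left(m{\left(-6 \right)} + p{\left(-6 \right)}\right) = 44 \left(-6 + 1\right) = 44 \left(-5\right) = -220$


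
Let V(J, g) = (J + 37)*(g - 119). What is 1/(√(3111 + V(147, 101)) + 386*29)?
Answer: 11194/125305837 - I*√201/125305837 ≈ 8.9333e-5 - 1.1314e-7*I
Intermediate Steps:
V(J, g) = (-119 + g)*(37 + J) (V(J, g) = (37 + J)*(-119 + g) = (-119 + g)*(37 + J))
1/(√(3111 + V(147, 101)) + 386*29) = 1/(√(3111 + (-4403 - 119*147 + 37*101 + 147*101)) + 386*29) = 1/(√(3111 + (-4403 - 17493 + 3737 + 14847)) + 11194) = 1/(√(3111 - 3312) + 11194) = 1/(√(-201) + 11194) = 1/(I*√201 + 11194) = 1/(11194 + I*√201)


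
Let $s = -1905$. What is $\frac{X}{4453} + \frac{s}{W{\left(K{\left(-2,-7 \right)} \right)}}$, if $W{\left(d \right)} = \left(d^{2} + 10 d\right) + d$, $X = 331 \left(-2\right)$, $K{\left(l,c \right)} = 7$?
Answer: $- \frac{2855459}{187026} \approx -15.268$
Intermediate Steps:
$X = -662$
$W{\left(d \right)} = d^{2} + 11 d$
$\frac{X}{4453} + \frac{s}{W{\left(K{\left(-2,-7 \right)} \right)}} = - \frac{662}{4453} - \frac{1905}{7 \left(11 + 7\right)} = \left(-662\right) \frac{1}{4453} - \frac{1905}{7 \cdot 18} = - \frac{662}{4453} - \frac{1905}{126} = - \frac{662}{4453} - \frac{635}{42} = - \frac{2855459}{187026}$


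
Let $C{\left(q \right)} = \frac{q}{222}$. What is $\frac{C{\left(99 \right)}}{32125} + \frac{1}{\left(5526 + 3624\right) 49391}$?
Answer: $\frac{149159897}{10743450059625} \approx 1.3884 \cdot 10^{-5}$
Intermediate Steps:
$C{\left(q \right)} = \frac{q}{222}$ ($C{\left(q \right)} = q \frac{1}{222} = \frac{q}{222}$)
$\frac{C{\left(99 \right)}}{32125} + \frac{1}{\left(5526 + 3624\right) 49391} = \frac{\frac{1}{222} \cdot 99}{32125} + \frac{1}{\left(5526 + 3624\right) 49391} = \frac{33}{74} \cdot \frac{1}{32125} + \frac{1}{9150} \cdot \frac{1}{49391} = \frac{33}{2377250} + \frac{1}{9150} \cdot \frac{1}{49391} = \frac{33}{2377250} + \frac{1}{451927650} = \frac{149159897}{10743450059625}$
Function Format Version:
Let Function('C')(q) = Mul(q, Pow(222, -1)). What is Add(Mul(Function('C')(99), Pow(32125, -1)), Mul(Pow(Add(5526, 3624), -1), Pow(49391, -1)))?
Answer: Rational(149159897, 10743450059625) ≈ 1.3884e-5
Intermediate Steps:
Function('C')(q) = Mul(Rational(1, 222), q) (Function('C')(q) = Mul(q, Rational(1, 222)) = Mul(Rational(1, 222), q))
Add(Mul(Function('C')(99), Pow(32125, -1)), Mul(Pow(Add(5526, 3624), -1), Pow(49391, -1))) = Add(Mul(Mul(Rational(1, 222), 99), Pow(32125, -1)), Mul(Pow(Add(5526, 3624), -1), Pow(49391, -1))) = Add(Mul(Rational(33, 74), Rational(1, 32125)), Mul(Pow(9150, -1), Rational(1, 49391))) = Add(Rational(33, 2377250), Mul(Rational(1, 9150), Rational(1, 49391))) = Add(Rational(33, 2377250), Rational(1, 451927650)) = Rational(149159897, 10743450059625)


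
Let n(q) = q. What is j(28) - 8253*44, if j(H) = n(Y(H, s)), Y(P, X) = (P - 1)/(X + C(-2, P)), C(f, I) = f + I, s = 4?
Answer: -3631311/10 ≈ -3.6313e+5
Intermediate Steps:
C(f, I) = I + f
Y(P, X) = (-1 + P)/(-2 + P + X) (Y(P, X) = (P - 1)/(X + (P - 2)) = (-1 + P)/(X + (-2 + P)) = (-1 + P)/(-2 + P + X))
j(H) = (-1 + H)/(2 + H) (j(H) = (-1 + H)/(-2 + H + 4) = (-1 + H)/(2 + H))
j(28) - 8253*44 = (-1 + 28)/(2 + 28) - 8253*44 = 27/30 - 1179*308 = (1/30)*27 - 363132 = 9/10 - 363132 = -3631311/10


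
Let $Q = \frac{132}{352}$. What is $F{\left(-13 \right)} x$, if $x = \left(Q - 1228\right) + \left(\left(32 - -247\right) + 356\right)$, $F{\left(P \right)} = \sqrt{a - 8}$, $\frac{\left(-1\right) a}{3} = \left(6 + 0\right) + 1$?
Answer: $- \frac{4741 i \sqrt{29}}{8} \approx - 3191.4 i$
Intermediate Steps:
$a = -21$ ($a = - 3 \left(\left(6 + 0\right) + 1\right) = - 3 \left(6 + 1\right) = \left(-3\right) 7 = -21$)
$Q = \frac{3}{8}$ ($Q = 132 \cdot \frac{1}{352} = \frac{3}{8} \approx 0.375$)
$F{\left(P \right)} = i \sqrt{29}$ ($F{\left(P \right)} = \sqrt{-21 - 8} = \sqrt{-29} = i \sqrt{29}$)
$x = - \frac{4741}{8}$ ($x = \left(\frac{3}{8} - 1228\right) + \left(\left(32 - -247\right) + 356\right) = - \frac{9821}{8} + \left(\left(32 + 247\right) + 356\right) = - \frac{9821}{8} + \left(279 + 356\right) = - \frac{9821}{8} + 635 = - \frac{4741}{8} \approx -592.63$)
$F{\left(-13 \right)} x = i \sqrt{29} \left(- \frac{4741}{8}\right) = - \frac{4741 i \sqrt{29}}{8}$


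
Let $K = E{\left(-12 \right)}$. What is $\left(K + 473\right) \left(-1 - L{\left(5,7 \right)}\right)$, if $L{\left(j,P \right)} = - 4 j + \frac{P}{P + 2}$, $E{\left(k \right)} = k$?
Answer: $\frac{75604}{9} \approx 8400.4$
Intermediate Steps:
$L{\left(j,P \right)} = - 4 j + \frac{P}{2 + P}$
$K = -12$
$\left(K + 473\right) \left(-1 - L{\left(5,7 \right)}\right) = \left(-12 + 473\right) \left(-1 - \frac{7 - 40 - 28 \cdot 5}{2 + 7}\right) = 461 \left(-1 - \frac{7 - 40 - 140}{9}\right) = 461 \left(-1 - \frac{1}{9} \left(-173\right)\right) = 461 \left(-1 - - \frac{173}{9}\right) = 461 \left(-1 + \frac{173}{9}\right) = 461 \cdot \frac{164}{9} = \frac{75604}{9}$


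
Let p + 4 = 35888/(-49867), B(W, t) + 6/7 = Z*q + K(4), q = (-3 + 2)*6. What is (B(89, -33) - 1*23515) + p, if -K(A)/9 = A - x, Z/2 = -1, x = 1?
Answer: -8215540264/349069 ≈ -23536.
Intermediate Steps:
Z = -2 (Z = 2*(-1) = -2)
q = -6 (q = -1*6 = -6)
K(A) = 9 - 9*A (K(A) = -9*(A - 1*1) = -9*(A - 1) = -9*(-1 + A) = 9 - 9*A)
B(W, t) = -111/7 (B(W, t) = -6/7 + (-2*(-6) + (9 - 9*4)) = -6/7 + (12 + (9 - 36)) = -6/7 + (12 - 27) = -6/7 - 15 = -111/7)
p = -235356/49867 (p = -4 + 35888/(-49867) = -4 + 35888*(-1/49867) = -4 - 35888/49867 = -235356/49867 ≈ -4.7197)
(B(89, -33) - 1*23515) + p = (-111/7 - 1*23515) - 235356/49867 = (-111/7 - 23515) - 235356/49867 = -164716/7 - 235356/49867 = -8215540264/349069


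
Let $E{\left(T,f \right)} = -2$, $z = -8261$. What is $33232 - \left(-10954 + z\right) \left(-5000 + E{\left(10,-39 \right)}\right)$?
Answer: $-96080198$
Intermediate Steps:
$33232 - \left(-10954 + z\right) \left(-5000 + E{\left(10,-39 \right)}\right) = 33232 - \left(-10954 - 8261\right) \left(-5000 - 2\right) = 33232 - \left(-19215\right) \left(-5002\right) = 33232 - 96113430 = -96080198$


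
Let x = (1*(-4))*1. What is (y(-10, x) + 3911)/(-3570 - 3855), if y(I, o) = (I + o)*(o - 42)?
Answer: -911/1485 ≈ -0.61347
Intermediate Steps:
x = -4 (x = -4*1 = -4)
y(I, o) = (-42 + o)*(I + o) (y(I, o) = (I + o)*(-42 + o) = (-42 + o)*(I + o))
(y(-10, x) + 3911)/(-3570 - 3855) = (((-4)² - 42*(-10) - 42*(-4) - 10*(-4)) + 3911)/(-3570 - 3855) = ((16 + 420 + 168 + 40) + 3911)/(-7425) = (644 + 3911)*(-1/7425) = 4555*(-1/7425) = -911/1485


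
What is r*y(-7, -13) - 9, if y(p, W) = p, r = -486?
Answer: 3393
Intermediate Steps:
r*y(-7, -13) - 9 = -486*(-7) - 9 = 3402 - 9 = 3393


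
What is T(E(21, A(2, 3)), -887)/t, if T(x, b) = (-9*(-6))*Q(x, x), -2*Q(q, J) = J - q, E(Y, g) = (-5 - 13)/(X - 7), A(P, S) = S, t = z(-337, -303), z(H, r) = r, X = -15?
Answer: 0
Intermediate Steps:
t = -303
E(Y, g) = 9/11 (E(Y, g) = (-5 - 13)/(-15 - 7) = -18/(-22) = -18*(-1/22) = 9/11)
Q(q, J) = q/2 - J/2 (Q(q, J) = -(J - q)/2 = q/2 - J/2)
T(x, b) = 0 (T(x, b) = (-9*(-6))*(x/2 - x/2) = 54*0 = 0)
T(E(21, A(2, 3)), -887)/t = 0/(-303) = 0*(-1/303) = 0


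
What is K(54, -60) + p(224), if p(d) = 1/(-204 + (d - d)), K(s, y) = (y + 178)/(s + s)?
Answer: 1997/1836 ≈ 1.0877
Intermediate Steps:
K(s, y) = (178 + y)/(2*s) (K(s, y) = (178 + y)/((2*s)) = (178 + y)*(1/(2*s)) = (178 + y)/(2*s))
p(d) = -1/204 (p(d) = 1/(-204 + 0) = 1/(-204) = -1/204)
K(54, -60) + p(224) = (1/2)*(178 - 60)/54 - 1/204 = (1/2)*(1/54)*118 - 1/204 = 59/54 - 1/204 = 1997/1836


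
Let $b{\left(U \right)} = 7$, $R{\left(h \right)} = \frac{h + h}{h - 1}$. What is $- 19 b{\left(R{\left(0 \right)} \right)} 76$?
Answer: $-10108$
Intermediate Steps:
$R{\left(h \right)} = \frac{2 h}{-1 + h}$
$- 19 b{\left(R{\left(0 \right)} \right)} 76 = \left(-19\right) 7 \cdot 76 = \left(-133\right) 76 = -10108$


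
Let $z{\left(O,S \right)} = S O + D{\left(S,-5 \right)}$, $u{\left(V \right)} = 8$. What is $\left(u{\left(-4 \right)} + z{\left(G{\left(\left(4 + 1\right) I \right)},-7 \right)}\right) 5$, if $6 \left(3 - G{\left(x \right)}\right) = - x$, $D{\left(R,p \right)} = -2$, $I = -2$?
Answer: $- \frac{50}{3} \approx -16.667$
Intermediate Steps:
$G{\left(x \right)} = 3 + \frac{x}{6}$ ($G{\left(x \right)} = 3 - \frac{\left(-1\right) x}{6} = 3 + \frac{x}{6}$)
$z{\left(O,S \right)} = -2 + O S$ ($z{\left(O,S \right)} = S O - 2 = O S - 2 = -2 + O S$)
$\left(u{\left(-4 \right)} + z{\left(G{\left(\left(4 + 1\right) I \right)},-7 \right)}\right) 5 = \left(8 + \left(-2 + \left(3 + \frac{\left(4 + 1\right) \left(-2\right)}{6}\right) \left(-7\right)\right)\right) 5 = \left(8 + \left(-2 + \left(3 + \frac{5 \left(-2\right)}{6}\right) \left(-7\right)\right)\right) 5 = \left(8 + \left(-2 + \left(3 + \frac{1}{6} \left(-10\right)\right) \left(-7\right)\right)\right) 5 = \left(8 + \left(-2 + \left(3 - \frac{5}{3}\right) \left(-7\right)\right)\right) 5 = \left(8 + \left(-2 + \frac{4}{3} \left(-7\right)\right)\right) 5 = \left(8 - \frac{34}{3}\right) 5 = \left(- \frac{10}{3}\right) 5 = - \frac{50}{3}$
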